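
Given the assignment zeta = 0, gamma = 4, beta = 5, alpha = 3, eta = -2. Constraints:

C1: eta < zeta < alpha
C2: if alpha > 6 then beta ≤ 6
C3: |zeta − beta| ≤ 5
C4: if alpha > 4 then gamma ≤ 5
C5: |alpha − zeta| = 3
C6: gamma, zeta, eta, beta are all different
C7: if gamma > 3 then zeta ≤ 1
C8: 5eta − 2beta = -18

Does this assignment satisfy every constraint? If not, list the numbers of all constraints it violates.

The assignment fails constraint 8.

C1: values -2 < 0 < 3 — holds.
C2: alpha = 3, not > 6; antecedent false, conditional vacuously true — holds.
C3: |0 − 5| = 5; 5 ≤ 5 — holds.
C4: alpha = 3, not > 4; antecedent false, conditional vacuously true — holds.
C5: |3 − 0| = 3 — holds.
C6: values 4, 0, -2, 5 are pairwise distinct — holds.
C7: gamma = 4 > 3, so we need zeta ≤ 1; zeta = 0 ≤ 1 — holds.
C8: 5eta − 2beta = 5(-2) − 2(5) = -20, not -18 — fails.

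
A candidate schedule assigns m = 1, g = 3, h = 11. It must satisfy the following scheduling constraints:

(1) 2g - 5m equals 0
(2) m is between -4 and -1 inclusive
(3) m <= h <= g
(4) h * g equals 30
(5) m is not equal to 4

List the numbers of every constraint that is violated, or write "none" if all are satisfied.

(1) 2g - 5m = 2(3) - 5(1) = 1, not 0 — violated.
(2) m = 1 is outside [-4, -1] — violated.
(3) values 1, 11, 3; h = 11 is not <= g = 3 — violated.
(4) h * g = 11 * 3 = 33, not 30 — violated.
(5) m = 1, and 1 ≠ 4 — satisfied.

The assignment fails constraints 1, 2, 3, 4.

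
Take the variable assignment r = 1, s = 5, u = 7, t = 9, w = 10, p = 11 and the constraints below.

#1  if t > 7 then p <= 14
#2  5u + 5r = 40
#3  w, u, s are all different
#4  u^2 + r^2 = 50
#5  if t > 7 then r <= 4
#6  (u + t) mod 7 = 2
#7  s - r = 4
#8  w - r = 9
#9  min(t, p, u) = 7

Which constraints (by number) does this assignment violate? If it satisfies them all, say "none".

#1 t = 9 > 7, so we need p ≤ 14; p = 11 ≤ 14  true
#2 5u + 5r = 5(7) + 5(1) = 40  true
#3 values 10, 7, 5 are pairwise distinct  true
#4 u^2 + r^2 = 7^2 + 1^2 = 49 + 1 = 50  true
#5 t = 9 > 7, so we need r ≤ 4; r = 1 ≤ 4  true
#6 u + t = 16; 16 mod 7 = 2  true
#7 s - r = 5 - 1 = 4  true
#8 w - r = 10 - 1 = 9  true
#9 min(9, 11, 7) = 7  true

No violations.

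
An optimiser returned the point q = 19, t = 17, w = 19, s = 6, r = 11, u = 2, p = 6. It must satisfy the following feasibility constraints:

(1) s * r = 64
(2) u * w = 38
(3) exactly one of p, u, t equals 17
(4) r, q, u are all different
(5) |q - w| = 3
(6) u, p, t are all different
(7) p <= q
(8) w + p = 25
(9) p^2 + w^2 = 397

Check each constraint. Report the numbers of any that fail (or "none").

(1) s * r = 6 * 11 = 66, not 64 — violated.
(2) u * w = 2 * 19 = 38 — satisfied.
(3) p=6, u=2, t=17; 1 of them equals 17 — satisfied.
(4) values 11, 19, 2 are pairwise distinct — satisfied.
(5) |19 - 19| = 0, not 3 — violated.
(6) values 2, 6, 17 are pairwise distinct — satisfied.
(7) p = 6, q = 19; 6 ≤ 19 — satisfied.
(8) w + p = 19 + 6 = 25 — satisfied.
(9) p^2 + w^2 = 6^2 + 19^2 = 36 + 361 = 397 — satisfied.

Constraints 1, 5 are violated.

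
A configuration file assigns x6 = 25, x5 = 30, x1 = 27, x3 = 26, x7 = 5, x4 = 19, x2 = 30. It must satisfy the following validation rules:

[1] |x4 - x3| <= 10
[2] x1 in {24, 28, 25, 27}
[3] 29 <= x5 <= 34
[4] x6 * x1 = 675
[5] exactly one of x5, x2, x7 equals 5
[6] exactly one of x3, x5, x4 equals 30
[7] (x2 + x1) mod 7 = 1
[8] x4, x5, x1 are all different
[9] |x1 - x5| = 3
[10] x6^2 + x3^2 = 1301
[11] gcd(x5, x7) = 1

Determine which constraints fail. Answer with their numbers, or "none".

[1] |19 - 26| = 7; 7 ≤ 10 — satisfied.
[2] x1 = 27 is in {24, 28, 25, 27} — satisfied.
[3] x5 = 30 lies in [29, 34] — satisfied.
[4] x6 * x1 = 25 * 27 = 675 — satisfied.
[5] x5=30, x2=30, x7=5; 1 of them equals 5 — satisfied.
[6] x3=26, x5=30, x4=19; 1 of them equals 30 — satisfied.
[7] x2 + x1 = 57; 57 mod 7 = 1 — satisfied.
[8] values 19, 30, 27 are pairwise distinct — satisfied.
[9] |27 - 30| = 3 — satisfied.
[10] x6^2 + x3^2 = 25^2 + 26^2 = 625 + 676 = 1301 — satisfied.
[11] gcd(30, 5) = 5, not 1 — violated.

The assignment fails constraint 11.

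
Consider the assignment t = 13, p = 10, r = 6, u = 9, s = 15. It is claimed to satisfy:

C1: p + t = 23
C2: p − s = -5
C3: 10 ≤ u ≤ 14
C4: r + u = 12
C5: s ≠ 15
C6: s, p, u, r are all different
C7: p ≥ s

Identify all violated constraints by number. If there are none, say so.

The assignment fails constraints 3, 4, 5, and 7.

C1: p + t = 10 + 13 = 23  true
C2: p − s = 10 − 15 = -5  true
C3: u = 9 is outside [10, 14]  false
C4: r + u = 6 + 9 = 15, not 12  false
C5: s = 15, but 15 is required to differ  false
C6: values 15, 10, 9, 6 are pairwise distinct  true
C7: p = 10, s = 15; 10 < 15 (want ≥)  false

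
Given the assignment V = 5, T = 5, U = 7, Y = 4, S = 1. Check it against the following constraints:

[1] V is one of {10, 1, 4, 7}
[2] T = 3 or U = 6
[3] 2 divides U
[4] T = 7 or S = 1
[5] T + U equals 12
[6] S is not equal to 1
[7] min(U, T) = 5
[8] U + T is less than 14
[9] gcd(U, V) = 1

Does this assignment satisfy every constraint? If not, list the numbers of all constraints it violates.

No — constraints 1, 2, 3, and 6 are not satisfied.

[1] V = 5 is not in {10, 1, 4, 7} — does not hold.
[2] T = 5 ≠ 3 and U = 7 ≠ 6; both disjuncts false — does not hold.
[3] 7 = 2*3 + 1, so 2 does not divide 7 — does not hold.
[4] T = 5 ≠ 7, but S = 1 = 1 (second disjunct) — holds.
[5] T + U = 5 + 7 = 12 — holds.
[6] S = 1, but 1 is required to differ — does not hold.
[7] min(7, 5) = 5 — holds.
[8] U + T = 7 + 5 = 12; 12 < 14 — holds.
[9] gcd(7, 5) = 1 — holds.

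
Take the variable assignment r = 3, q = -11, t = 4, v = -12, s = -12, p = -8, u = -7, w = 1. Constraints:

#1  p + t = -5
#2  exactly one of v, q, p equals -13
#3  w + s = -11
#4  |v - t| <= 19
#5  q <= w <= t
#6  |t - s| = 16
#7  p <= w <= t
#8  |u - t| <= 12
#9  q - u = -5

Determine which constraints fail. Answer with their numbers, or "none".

#1 p + t = -8 + 4 = -4, not -5  fails
#2 v=-12, q=-11, p=-8; 0 of them equal -13, not exactly one  fails
#3 w + s = 1 + (-12) = -11  holds
#4 |-12 - 4| = 16; 16 ≤ 19  holds
#5 values -11 <= 1 <= 4  holds
#6 |4 - (-12)| = 16  holds
#7 values -8 <= 1 <= 4  holds
#8 |-7 - 4| = 11; 11 ≤ 12  holds
#9 q - u = -11 - (-7) = -4, not -5  fails

Constraints 1, 2, and 9 do not hold.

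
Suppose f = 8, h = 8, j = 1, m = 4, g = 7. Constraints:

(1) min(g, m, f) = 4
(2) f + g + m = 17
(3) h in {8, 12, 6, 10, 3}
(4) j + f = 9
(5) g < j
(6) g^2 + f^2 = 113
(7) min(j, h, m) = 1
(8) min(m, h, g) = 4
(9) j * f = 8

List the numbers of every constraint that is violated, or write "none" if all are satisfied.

No — constraints 2 and 5 are not satisfied.

(1) min(7, 4, 8) = 4 — holds.
(2) f + g + m = 8 + 7 + 4 = 19, not 17 — does not hold.
(3) h = 8 is in {8, 12, 6, 10, 3} — holds.
(4) j + f = 1 + 8 = 9 — holds.
(5) g = 7, j = 1; 7 ≥ 1 (want <) — does not hold.
(6) g^2 + f^2 = 7^2 + 8^2 = 49 + 64 = 113 — holds.
(7) min(1, 8, 4) = 1 — holds.
(8) min(4, 8, 7) = 4 — holds.
(9) j * f = 1 * 8 = 8 — holds.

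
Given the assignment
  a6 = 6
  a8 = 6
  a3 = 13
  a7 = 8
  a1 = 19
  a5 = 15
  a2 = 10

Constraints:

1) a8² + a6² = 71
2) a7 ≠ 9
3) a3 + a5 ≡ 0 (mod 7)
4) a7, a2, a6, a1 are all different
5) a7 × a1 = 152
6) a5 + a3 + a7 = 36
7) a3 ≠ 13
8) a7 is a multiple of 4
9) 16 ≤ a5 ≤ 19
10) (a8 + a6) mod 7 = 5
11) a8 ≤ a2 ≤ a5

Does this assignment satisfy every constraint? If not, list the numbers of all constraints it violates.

No — constraints 1, 7, 9 are not satisfied.

1) a8² + a6² = 6² + 6² = 36 + 36 = 72, not 71  fails
2) a7 = 8, and 8 ≠ 9  holds
3) a3 + a5 = 28; 28 mod 7 = 0  holds
4) values 8, 10, 6, 19 are pairwise distinct  holds
5) a7 × a1 = 8 × 19 = 152  holds
6) a5 + a3 + a7 = 15 + 13 + 8 = 36  holds
7) a3 = 13, but 13 is required to differ  fails
8) 8 / 4 = 2, so 4 divides 8  holds
9) a5 = 15 is outside [16, 19]  fails
10) a8 + a6 = 12; 12 mod 7 = 5  holds
11) values 6 ≤ 10 ≤ 15  holds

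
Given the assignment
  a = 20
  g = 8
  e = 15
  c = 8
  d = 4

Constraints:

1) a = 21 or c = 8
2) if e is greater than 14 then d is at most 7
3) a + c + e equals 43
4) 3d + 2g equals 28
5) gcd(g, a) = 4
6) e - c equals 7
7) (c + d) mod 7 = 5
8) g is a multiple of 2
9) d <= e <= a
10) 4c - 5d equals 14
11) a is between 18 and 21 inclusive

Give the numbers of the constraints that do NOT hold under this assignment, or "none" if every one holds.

The assignment fails constraint 10.

1) a = 20 ≠ 21, but c = 8 = 8 (second disjunct)  true
2) e = 15 > 14, so we need d ≤ 7; d = 4 ≤ 7  true
3) a + c + e = 20 + 8 + 15 = 43  true
4) 3d + 2g = 3(4) + 2(8) = 28  true
5) gcd(8, 20) = 4  true
6) e - c = 15 - 8 = 7  true
7) c + d = 12; 12 mod 7 = 5  true
8) 8 / 2 = 4, so 2 divides 8  true
9) values 4 <= 15 <= 20  true
10) 4c - 5d = 4(8) - 5(4) = 12, not 14  false
11) a = 20 lies in [18, 21]  true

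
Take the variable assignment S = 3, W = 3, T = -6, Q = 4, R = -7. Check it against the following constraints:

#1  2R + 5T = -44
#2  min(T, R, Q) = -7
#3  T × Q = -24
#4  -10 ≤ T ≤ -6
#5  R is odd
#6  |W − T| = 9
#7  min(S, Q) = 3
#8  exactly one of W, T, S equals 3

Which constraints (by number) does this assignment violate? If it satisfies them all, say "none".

Violated: 8.

#1 2R + 5T = 2(-7) + 5(-6) = -44  OK
#2 min(-6, -7, 4) = -7  OK
#3 T × Q = -6 × 4 = -24  OK
#4 T = -6 lies in [-10, -6]  OK
#5 R = -7 is odd  OK
#6 |3 − (-6)| = 9  OK
#7 min(3, 4) = 3  OK
#8 W=3, T=-6, S=3; 2 of them equal 3, not exactly one  FAIL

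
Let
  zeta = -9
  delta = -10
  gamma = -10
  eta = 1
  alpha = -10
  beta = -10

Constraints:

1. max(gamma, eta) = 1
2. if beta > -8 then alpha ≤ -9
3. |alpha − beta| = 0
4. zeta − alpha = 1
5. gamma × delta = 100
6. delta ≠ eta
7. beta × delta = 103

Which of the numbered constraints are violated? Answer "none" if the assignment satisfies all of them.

Violated: 7.

1. max(-10, 1) = 1 — holds.
2. beta = -10, not > -8; antecedent false, conditional vacuously true — holds.
3. |-10 − (-10)| = 0 — holds.
4. zeta − alpha = -9 − (-10) = 1 — holds.
5. gamma × delta = -10 × (-10) = 100 — holds.
6. delta = -10, eta = 1; distinct — holds.
7. beta × delta = -10 × (-10) = 100, not 103 — fails.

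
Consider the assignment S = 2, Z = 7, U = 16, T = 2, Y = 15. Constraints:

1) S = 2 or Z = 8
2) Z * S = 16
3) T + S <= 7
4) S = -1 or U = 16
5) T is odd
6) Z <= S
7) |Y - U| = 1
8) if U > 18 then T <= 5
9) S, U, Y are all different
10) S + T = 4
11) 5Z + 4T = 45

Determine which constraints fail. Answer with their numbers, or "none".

1) S = 2 = 2 (first disjunct) — holds.
2) Z * S = 7 * 2 = 14, not 16 — fails.
3) T + S = 2 + 2 = 4; 4 ≤ 7 — holds.
4) S = 2 ≠ -1, but U = 16 = 16 (second disjunct) — holds.
5) T = 2 is even — fails.
6) Z = 7, S = 2; 7 > 2 (want ≤) — fails.
7) |15 - 16| = 1 — holds.
8) U = 16, not > 18; antecedent false, conditional vacuously true — holds.
9) values 2, 16, 15 are pairwise distinct — holds.
10) S + T = 2 + 2 = 4 — holds.
11) 5Z + 4T = 5(7) + 4(2) = 43, not 45 — fails.

Constraints 2, 5, 6, 11 do not hold.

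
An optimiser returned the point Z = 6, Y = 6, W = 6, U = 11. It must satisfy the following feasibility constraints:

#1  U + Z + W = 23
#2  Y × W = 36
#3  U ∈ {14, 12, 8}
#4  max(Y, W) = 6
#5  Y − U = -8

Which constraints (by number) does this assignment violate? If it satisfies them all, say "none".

Violated: 3 and 5.

#1 U + Z + W = 11 + 6 + 6 = 23 — OK.
#2 Y × W = 6 × 6 = 36 — OK.
#3 U = 11 is not in {14, 12, 8} — violated.
#4 max(6, 6) = 6 — OK.
#5 Y − U = 6 − 11 = -5, not -8 — violated.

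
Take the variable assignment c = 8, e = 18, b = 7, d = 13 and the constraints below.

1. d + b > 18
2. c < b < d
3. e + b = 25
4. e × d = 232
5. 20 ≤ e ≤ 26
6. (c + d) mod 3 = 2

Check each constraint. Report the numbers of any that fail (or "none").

1. d + b = 13 + 7 = 20; 20 > 18 — OK.
2. values 8, 7, 13; c = 8 is not < b = 7 — violated.
3. e + b = 18 + 7 = 25 — OK.
4. e × d = 18 × 13 = 234, not 232 — violated.
5. e = 18 is outside [20, 26] — violated.
6. c + d = 21; 21 mod 3 = 0, not 2 — violated.

Violated: 2, 4, 5, 6.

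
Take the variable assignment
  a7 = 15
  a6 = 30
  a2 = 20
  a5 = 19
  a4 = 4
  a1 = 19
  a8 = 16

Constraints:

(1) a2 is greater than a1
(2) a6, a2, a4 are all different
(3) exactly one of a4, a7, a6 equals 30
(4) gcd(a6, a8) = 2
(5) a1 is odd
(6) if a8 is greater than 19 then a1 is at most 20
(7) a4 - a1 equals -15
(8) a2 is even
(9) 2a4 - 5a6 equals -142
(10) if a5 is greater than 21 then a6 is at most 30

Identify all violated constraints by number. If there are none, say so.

(1) a2 = 20, a1 = 19; 20 > 19  holds
(2) values 30, 20, 4 are pairwise distinct  holds
(3) a4=4, a7=15, a6=30; 1 of them equals 30  holds
(4) gcd(30, 16) = 2  holds
(5) a1 = 19 is odd  holds
(6) a8 = 16, not > 19; antecedent false, conditional vacuously true  holds
(7) a4 - a1 = 4 - 19 = -15  holds
(8) a2 = 20 is even  holds
(9) 2a4 - 5a6 = 2(4) - 5(30) = -142  holds
(10) a5 = 19, not > 21; antecedent false, conditional vacuously true  holds

None — every constraint holds.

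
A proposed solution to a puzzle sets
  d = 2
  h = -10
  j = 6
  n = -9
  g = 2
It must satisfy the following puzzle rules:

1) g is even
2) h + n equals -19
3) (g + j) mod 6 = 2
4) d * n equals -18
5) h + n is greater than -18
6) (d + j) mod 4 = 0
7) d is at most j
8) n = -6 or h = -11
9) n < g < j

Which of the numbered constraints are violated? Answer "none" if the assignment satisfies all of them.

Constraints 5 and 8 do not hold.

1) g = 2 is even — OK.
2) h + n = -10 + (-9) = -19 — OK.
3) g + j = 8; 8 mod 6 = 2 — OK.
4) d * n = 2 * (-9) = -18 — OK.
5) h + n = -10 + (-9) = -19; -19 ≤ -18, bound -18 not met — violated.
6) d + j = 8; 8 mod 4 = 0 — OK.
7) d = 2, j = 6; 2 ≤ 6 — OK.
8) n = -9 ≠ -6 and h = -10 ≠ -11; both disjuncts false — violated.
9) values -9 < 2 < 6 — OK.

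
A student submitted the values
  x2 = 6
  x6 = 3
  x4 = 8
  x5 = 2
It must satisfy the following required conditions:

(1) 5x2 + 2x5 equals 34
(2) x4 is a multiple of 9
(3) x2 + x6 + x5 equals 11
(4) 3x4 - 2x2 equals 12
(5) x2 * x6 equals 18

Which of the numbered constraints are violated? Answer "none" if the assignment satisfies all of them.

The assignment fails constraint 2.

(1) 5x2 + 2x5 = 5(6) + 2(2) = 34 — holds.
(2) 8 = 9*0 + 8, so 9 does not divide 8 — fails.
(3) x2 + x6 + x5 = 6 + 3 + 2 = 11 — holds.
(4) 3x4 - 2x2 = 3(8) - 2(6) = 12 — holds.
(5) x2 * x6 = 6 * 3 = 18 — holds.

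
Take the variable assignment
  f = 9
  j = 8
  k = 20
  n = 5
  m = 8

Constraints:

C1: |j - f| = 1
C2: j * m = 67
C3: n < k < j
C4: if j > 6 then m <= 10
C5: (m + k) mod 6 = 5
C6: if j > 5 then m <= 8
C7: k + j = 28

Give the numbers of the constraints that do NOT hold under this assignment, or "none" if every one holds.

C1: |8 - 9| = 1 — holds.
C2: j * m = 8 * 8 = 64, not 67 — does not hold.
C3: values 5, 20, 8; k = 20 is not < j = 8 — does not hold.
C4: j = 8 > 6, so we need m ≤ 10; m = 8 ≤ 10 — holds.
C5: m + k = 28; 28 mod 6 = 4, not 5 — does not hold.
C6: j = 8 > 5, so we need m ≤ 8; m = 8 ≤ 8 — holds.
C7: k + j = 20 + 8 = 28 — holds.

The assignment fails constraints 2, 3, 5.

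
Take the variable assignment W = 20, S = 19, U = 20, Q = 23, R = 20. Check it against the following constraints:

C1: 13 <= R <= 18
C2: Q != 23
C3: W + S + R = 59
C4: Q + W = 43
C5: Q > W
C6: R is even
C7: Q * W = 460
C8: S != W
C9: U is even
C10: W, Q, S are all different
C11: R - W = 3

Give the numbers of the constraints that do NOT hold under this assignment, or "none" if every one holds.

C1: R = 20 is outside [13, 18] — violated.
C2: Q = 23, but 23 is required to differ — violated.
C3: W + S + R = 20 + 19 + 20 = 59 — OK.
C4: Q + W = 23 + 20 = 43 — OK.
C5: Q = 23, W = 20; 23 > 20 — OK.
C6: R = 20 is even — OK.
C7: Q * W = 23 * 20 = 460 — OK.
C8: S = 19, W = 20; distinct — OK.
C9: U = 20 is even — OK.
C10: values 20, 23, 19 are pairwise distinct — OK.
C11: R - W = 20 - 20 = 0, not 3 — violated.

Violated: 1, 2, and 11.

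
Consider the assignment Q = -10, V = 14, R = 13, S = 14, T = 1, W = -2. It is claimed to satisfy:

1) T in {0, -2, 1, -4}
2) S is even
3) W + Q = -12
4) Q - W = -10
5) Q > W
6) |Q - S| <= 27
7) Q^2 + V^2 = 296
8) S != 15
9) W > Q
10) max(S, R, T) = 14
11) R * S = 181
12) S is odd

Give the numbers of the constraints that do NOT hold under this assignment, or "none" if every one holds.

No — constraints 4, 5, 11, and 12 are not satisfied.

1) T = 1 is in {0, -2, 1, -4} — holds.
2) S = 14 is even — holds.
3) W + Q = -2 + (-10) = -12 — holds.
4) Q - W = -10 - (-2) = -8, not -10 — fails.
5) Q = -10, W = -2; -10 ≤ -2 (want >) — fails.
6) |-10 - 14| = 24; 24 ≤ 27 — holds.
7) Q^2 + V^2 = (-10)^2 + 14^2 = 100 + 196 = 296 — holds.
8) S = 14, and 14 ≠ 15 — holds.
9) W = -2, Q = -10; -2 > -10 — holds.
10) max(14, 13, 1) = 14 — holds.
11) R * S = 13 * 14 = 182, not 181 — fails.
12) S = 14 is even — fails.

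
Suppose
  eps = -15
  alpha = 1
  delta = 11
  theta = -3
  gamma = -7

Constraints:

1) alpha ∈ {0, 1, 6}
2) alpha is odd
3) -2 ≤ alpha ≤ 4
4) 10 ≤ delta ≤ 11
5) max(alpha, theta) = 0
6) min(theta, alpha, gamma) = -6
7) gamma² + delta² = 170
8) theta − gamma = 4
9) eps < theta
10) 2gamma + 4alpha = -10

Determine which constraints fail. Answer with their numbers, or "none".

Violated: 5 and 6.

1) alpha = 1 is in {0, 1, 6}  ✔
2) alpha = 1 is odd  ✔
3) alpha = 1 lies in [-2, 4]  ✔
4) delta = 11 lies in [10, 11]  ✔
5) max(1, -3) = 1, not 0  ✘
6) min(-3, 1, -7) = -7, not -6  ✘
7) gamma² + delta² = (-7)² + 11² = 49 + 121 = 170  ✔
8) theta − gamma = -3 − (-7) = 4  ✔
9) eps = -15, theta = -3; -15 < -3  ✔
10) 2gamma + 4alpha = 2(-7) + 4(1) = -10  ✔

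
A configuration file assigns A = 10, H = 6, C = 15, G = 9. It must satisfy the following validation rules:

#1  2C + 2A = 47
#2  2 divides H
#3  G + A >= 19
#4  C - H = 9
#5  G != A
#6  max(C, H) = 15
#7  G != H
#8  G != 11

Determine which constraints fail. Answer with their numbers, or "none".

Constraint 1 does not hold.

#1 2C + 2A = 2(15) + 2(10) = 50, not 47 — fails.
#2 6 / 2 = 3, so 2 divides 6 — holds.
#3 G + A = 9 + 10 = 19; 19 ≥ 19 — holds.
#4 C - H = 15 - 6 = 9 — holds.
#5 G = 9, A = 10; distinct — holds.
#6 max(15, 6) = 15 — holds.
#7 G = 9, H = 6; distinct — holds.
#8 G = 9, and 9 ≠ 11 — holds.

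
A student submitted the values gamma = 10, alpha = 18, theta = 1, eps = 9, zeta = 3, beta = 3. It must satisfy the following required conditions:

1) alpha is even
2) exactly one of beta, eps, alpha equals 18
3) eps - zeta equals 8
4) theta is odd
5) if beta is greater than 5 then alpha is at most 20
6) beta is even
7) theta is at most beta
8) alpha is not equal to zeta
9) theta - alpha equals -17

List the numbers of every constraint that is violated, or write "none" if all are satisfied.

Constraints 3 and 6 are violated.

1) alpha = 18 is even — holds.
2) beta=3, eps=9, alpha=18; 1 of them equals 18 — holds.
3) eps - zeta = 9 - 3 = 6, not 8 — fails.
4) theta = 1 is odd — holds.
5) beta = 3, not > 5; antecedent false, conditional vacuously true — holds.
6) beta = 3 is odd — fails.
7) theta = 1, beta = 3; 1 ≤ 3 — holds.
8) alpha = 18, zeta = 3; distinct — holds.
9) theta - alpha = 1 - 18 = -17 — holds.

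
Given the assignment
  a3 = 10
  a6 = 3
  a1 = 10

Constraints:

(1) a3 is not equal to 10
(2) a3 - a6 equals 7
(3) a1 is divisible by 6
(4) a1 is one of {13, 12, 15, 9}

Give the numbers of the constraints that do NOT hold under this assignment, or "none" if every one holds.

(1) a3 = 10, but 10 is required to differ  false
(2) a3 - a6 = 10 - 3 = 7  true
(3) 10 = 6*1 + 4, so 6 does not divide 10  false
(4) a1 = 10 is not in {13, 12, 15, 9}  false

Constraints 1, 3, and 4 do not hold.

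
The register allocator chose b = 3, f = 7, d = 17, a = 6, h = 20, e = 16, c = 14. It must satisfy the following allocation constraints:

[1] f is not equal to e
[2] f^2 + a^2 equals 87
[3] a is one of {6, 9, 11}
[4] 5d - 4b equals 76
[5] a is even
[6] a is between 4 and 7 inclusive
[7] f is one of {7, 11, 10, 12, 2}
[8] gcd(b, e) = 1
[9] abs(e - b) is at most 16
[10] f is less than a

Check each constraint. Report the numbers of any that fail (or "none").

Violated: 2, 4, and 10.

[1] f = 7, e = 16; distinct — OK.
[2] f^2 + a^2 = 7^2 + 6^2 = 49 + 36 = 85, not 87 — violated.
[3] a = 6 is in {6, 9, 11} — OK.
[4] 5d - 4b = 5(17) - 4(3) = 73, not 76 — violated.
[5] a = 6 is even — OK.
[6] a = 6 lies in [4, 7] — OK.
[7] f = 7 is in {7, 11, 10, 12, 2} — OK.
[8] gcd(3, 16) = 1 — OK.
[9] abs(16 - 3) = 13; 13 ≤ 16 — OK.
[10] f = 7, a = 6; 7 ≥ 6 (want <) — violated.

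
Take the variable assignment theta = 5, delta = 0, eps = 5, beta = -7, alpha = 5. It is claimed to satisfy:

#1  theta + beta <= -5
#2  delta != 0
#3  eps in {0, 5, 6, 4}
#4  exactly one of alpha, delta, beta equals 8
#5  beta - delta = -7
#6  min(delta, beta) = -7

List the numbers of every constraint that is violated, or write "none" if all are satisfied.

#1 theta + beta = 5 + (-7) = -2; -2 > -5, bound -5 not met — violated.
#2 delta = 0, but 0 is required to differ — violated.
#3 eps = 5 is in {0, 5, 6, 4} — OK.
#4 alpha=5, delta=0, beta=-7; 0 of them equal 8, not exactly one — violated.
#5 beta - delta = -7 - 0 = -7 — OK.
#6 min(0, -7) = -7 — OK.

Constraints 1, 2, 4 do not hold.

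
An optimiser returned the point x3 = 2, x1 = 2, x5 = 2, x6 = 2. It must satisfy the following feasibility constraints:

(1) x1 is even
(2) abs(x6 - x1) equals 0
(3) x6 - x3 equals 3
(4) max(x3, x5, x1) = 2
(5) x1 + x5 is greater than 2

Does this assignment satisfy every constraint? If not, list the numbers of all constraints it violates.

Violated: 3.

(1) x1 = 2 is even — holds.
(2) abs(2 - 2) = 0 — holds.
(3) x6 - x3 = 2 - 2 = 0, not 3 — fails.
(4) max(2, 2, 2) = 2 — holds.
(5) x1 + x5 = 2 + 2 = 4; 4 > 2 — holds.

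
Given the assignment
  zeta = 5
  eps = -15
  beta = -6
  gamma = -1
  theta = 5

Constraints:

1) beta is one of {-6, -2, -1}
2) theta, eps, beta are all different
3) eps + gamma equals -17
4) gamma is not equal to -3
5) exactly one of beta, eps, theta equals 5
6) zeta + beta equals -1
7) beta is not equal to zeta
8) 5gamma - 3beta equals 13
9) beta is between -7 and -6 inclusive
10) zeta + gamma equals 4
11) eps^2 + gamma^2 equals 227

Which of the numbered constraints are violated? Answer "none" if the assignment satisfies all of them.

The assignment fails constraints 3, 11.

1) beta = -6 is in {-6, -2, -1}  ✓
2) values 5, -15, -6 are pairwise distinct  ✓
3) eps + gamma = -15 + (-1) = -16, not -17  ✗
4) gamma = -1, and -1 ≠ -3  ✓
5) beta=-6, eps=-15, theta=5; 1 of them equals 5  ✓
6) zeta + beta = 5 + (-6) = -1  ✓
7) beta = -6, zeta = 5; distinct  ✓
8) 5gamma - 3beta = 5(-1) - 3(-6) = 13  ✓
9) beta = -6 lies in [-7, -6]  ✓
10) zeta + gamma = 5 + (-1) = 4  ✓
11) eps^2 + gamma^2 = (-15)^2 + (-1)^2 = 225 + 1 = 226, not 227  ✗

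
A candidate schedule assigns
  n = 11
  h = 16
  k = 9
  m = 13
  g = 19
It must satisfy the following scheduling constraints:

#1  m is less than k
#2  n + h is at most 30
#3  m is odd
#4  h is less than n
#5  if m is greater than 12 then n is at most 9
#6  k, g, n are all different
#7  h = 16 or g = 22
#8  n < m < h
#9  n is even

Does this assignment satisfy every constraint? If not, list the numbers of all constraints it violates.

#1 m = 13, k = 9; 13 ≥ 9 (want <)  FAIL
#2 n + h = 11 + 16 = 27; 27 ≤ 30  OK
#3 m = 13 is odd  OK
#4 h = 16, n = 11; 16 ≥ 11 (want <)  FAIL
#5 m = 13 > 12, so we need n ≤ 9; but n = 11 > 9  FAIL
#6 values 9, 19, 11 are pairwise distinct  OK
#7 h = 16 = 16 (first disjunct)  OK
#8 values 11 < 13 < 16  OK
#9 n = 11 is odd  FAIL

The assignment fails constraints 1, 4, 5, and 9.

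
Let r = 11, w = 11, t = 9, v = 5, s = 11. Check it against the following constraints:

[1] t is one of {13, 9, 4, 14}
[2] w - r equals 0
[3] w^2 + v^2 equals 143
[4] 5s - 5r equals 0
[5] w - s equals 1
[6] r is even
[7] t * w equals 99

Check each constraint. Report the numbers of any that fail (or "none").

The assignment fails constraints 3, 5, and 6.

[1] t = 9 is in {13, 9, 4, 14} — OK.
[2] w - r = 11 - 11 = 0 — OK.
[3] w^2 + v^2 = 11^2 + 5^2 = 121 + 25 = 146, not 143 — violated.
[4] 5s - 5r = 5(11) - 5(11) = 0 — OK.
[5] w - s = 11 - 11 = 0, not 1 — violated.
[6] r = 11 is odd — violated.
[7] t * w = 9 * 11 = 99 — OK.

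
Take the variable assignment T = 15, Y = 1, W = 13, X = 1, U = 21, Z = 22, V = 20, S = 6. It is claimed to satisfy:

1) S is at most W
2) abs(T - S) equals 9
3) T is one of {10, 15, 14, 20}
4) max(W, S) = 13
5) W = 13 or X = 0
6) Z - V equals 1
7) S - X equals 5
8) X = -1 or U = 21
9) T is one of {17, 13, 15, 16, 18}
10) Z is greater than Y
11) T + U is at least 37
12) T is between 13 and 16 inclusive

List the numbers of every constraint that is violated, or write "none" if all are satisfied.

1) S = 6, W = 13; 6 ≤ 13 — satisfied.
2) abs(15 - 6) = 9 — satisfied.
3) T = 15 is in {10, 15, 14, 20} — satisfied.
4) max(13, 6) = 13 — satisfied.
5) W = 13 = 13 (first disjunct) — satisfied.
6) Z - V = 22 - 20 = 2, not 1 — violated.
7) S - X = 6 - 1 = 5 — satisfied.
8) X = 1 ≠ -1, but U = 21 = 21 (second disjunct) — satisfied.
9) T = 15 is in {17, 13, 15, 16, 18} — satisfied.
10) Z = 22, Y = 1; 22 > 1 — satisfied.
11) T + U = 15 + 21 = 36; 36 < 37, bound 37 not met — violated.
12) T = 15 lies in [13, 16] — satisfied.

Constraints 6, 11 do not hold.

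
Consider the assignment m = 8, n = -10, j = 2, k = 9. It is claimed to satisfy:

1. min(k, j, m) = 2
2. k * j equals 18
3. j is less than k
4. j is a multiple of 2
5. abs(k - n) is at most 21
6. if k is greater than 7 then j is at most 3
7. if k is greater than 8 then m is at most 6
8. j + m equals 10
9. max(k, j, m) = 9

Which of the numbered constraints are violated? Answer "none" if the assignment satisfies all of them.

1. min(9, 2, 8) = 2 — OK.
2. k * j = 9 * 2 = 18 — OK.
3. j = 2, k = 9; 2 < 9 — OK.
4. 2 / 2 = 1, so 2 divides 2 — OK.
5. abs(9 - (-10)) = 19; 19 ≤ 21 — OK.
6. k = 9 > 7, so we need j ≤ 3; j = 2 ≤ 3 — OK.
7. k = 9 > 8, so we need m ≤ 6; but m = 8 > 6 — violated.
8. j + m = 2 + 8 = 10 — OK.
9. max(9, 2, 8) = 9 — OK.

The assignment fails constraint 7.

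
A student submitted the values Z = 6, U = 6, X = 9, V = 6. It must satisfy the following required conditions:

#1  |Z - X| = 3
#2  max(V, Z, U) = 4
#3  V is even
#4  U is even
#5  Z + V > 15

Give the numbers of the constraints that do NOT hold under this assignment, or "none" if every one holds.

Constraints 2 and 5 do not hold.

#1 |6 - 9| = 3 — OK.
#2 max(6, 6, 6) = 6, not 4 — violated.
#3 V = 6 is even — OK.
#4 U = 6 is even — OK.
#5 Z + V = 6 + 6 = 12; 12 ≤ 15, bound 15 not met — violated.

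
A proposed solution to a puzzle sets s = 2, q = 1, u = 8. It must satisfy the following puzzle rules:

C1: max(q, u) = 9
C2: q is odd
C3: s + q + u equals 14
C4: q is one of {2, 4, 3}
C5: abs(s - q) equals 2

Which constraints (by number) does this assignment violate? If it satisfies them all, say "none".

Violated: 1, 3, 4, 5.

C1: max(1, 8) = 8, not 9 — does not hold.
C2: q = 1 is odd — holds.
C3: s + q + u = 2 + 1 + 8 = 11, not 14 — does not hold.
C4: q = 1 is not in {2, 4, 3} — does not hold.
C5: abs(2 - 1) = 1, not 2 — does not hold.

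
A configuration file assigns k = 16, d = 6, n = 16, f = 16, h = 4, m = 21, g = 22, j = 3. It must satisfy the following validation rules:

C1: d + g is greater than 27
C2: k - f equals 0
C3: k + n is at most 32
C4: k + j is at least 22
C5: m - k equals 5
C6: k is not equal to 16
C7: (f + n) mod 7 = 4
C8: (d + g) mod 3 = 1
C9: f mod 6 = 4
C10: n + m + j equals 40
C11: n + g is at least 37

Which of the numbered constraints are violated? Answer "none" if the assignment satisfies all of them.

C1: d + g = 6 + 22 = 28; 28 > 27 — OK.
C2: k - f = 16 - 16 = 0 — OK.
C3: k + n = 16 + 16 = 32; 32 ≤ 32 — OK.
C4: k + j = 16 + 3 = 19; 19 < 22, bound 22 not met — violated.
C5: m - k = 21 - 16 = 5 — OK.
C6: k = 16, but 16 is required to differ — violated.
C7: f + n = 32; 32 mod 7 = 4 — OK.
C8: d + g = 28; 28 mod 3 = 1 — OK.
C9: 16 mod 6 = 4 — OK.
C10: n + m + j = 16 + 21 + 3 = 40 — OK.
C11: n + g = 16 + 22 = 38; 38 ≥ 37 — OK.

Constraints 4 and 6 do not hold.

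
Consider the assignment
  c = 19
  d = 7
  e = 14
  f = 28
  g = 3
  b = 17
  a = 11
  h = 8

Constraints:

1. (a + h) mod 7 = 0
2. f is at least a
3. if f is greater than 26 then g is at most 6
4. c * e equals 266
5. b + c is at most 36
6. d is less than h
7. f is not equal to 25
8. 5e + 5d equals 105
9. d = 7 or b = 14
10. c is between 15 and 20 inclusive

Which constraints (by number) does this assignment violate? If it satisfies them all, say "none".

1. a + h = 19; 19 mod 7 = 5, not 0 — fails.
2. f = 28, a = 11; 28 ≥ 11 — holds.
3. f = 28 > 26, so we need g ≤ 6; g = 3 ≤ 6 — holds.
4. c * e = 19 * 14 = 266 — holds.
5. b + c = 17 + 19 = 36; 36 ≤ 36 — holds.
6. d = 7, h = 8; 7 < 8 — holds.
7. f = 28, and 28 ≠ 25 — holds.
8. 5e + 5d = 5(14) + 5(7) = 105 — holds.
9. d = 7 = 7 (first disjunct) — holds.
10. c = 19 lies in [15, 20] — holds.

Constraint 1 does not hold.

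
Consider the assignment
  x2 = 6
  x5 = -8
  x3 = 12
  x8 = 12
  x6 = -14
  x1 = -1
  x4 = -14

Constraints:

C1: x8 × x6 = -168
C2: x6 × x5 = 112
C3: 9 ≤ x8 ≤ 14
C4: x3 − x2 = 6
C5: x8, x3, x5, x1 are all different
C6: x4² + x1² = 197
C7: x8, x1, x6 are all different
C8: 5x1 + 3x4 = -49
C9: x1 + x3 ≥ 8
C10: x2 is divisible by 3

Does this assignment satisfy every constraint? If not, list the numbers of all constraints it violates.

C1: x8 × x6 = 12 × (-14) = -168  ✓
C2: x6 × x5 = -14 × (-8) = 112  ✓
C3: x8 = 12 lies in [9, 14]  ✓
C4: x3 − x2 = 12 − 6 = 6  ✓
C5: x8 = x3 = 12, not all different  ✗
C6: x4² + x1² = (-14)² + (-1)² = 196 + 1 = 197  ✓
C7: values 12, -1, -14 are pairwise distinct  ✓
C8: 5x1 + 3x4 = 5(-1) + 3(-14) = -47, not -49  ✗
C9: x1 + x3 = -1 + 12 = 11; 11 ≥ 8  ✓
C10: 6 / 3 = 2, so 3 divides 6  ✓

The assignment fails constraints 5 and 8.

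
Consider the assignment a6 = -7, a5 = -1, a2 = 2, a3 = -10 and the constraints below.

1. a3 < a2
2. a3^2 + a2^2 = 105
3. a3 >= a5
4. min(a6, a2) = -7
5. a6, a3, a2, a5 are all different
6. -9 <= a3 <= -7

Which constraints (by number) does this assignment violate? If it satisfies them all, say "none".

1. a3 = -10, a2 = 2; -10 < 2  holds
2. a3^2 + a2^2 = (-10)^2 + 2^2 = 100 + 4 = 104, not 105  fails
3. a3 = -10, a5 = -1; -10 < -1 (want ≥)  fails
4. min(-7, 2) = -7  holds
5. values -7, -10, 2, -1 are pairwise distinct  holds
6. a3 = -10 is outside [-9, -7]  fails

No — constraints 2, 3, 6 are not satisfied.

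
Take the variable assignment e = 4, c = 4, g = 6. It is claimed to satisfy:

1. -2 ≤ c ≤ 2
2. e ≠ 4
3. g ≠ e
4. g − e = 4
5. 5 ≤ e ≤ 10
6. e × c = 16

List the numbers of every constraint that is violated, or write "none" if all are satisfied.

The assignment fails constraints 1, 2, 4, and 5.

1. c = 4 is outside [-2, 2] — violated.
2. e = 4, but 4 is required to differ — violated.
3. g = 6, e = 4; distinct — OK.
4. g − e = 6 − 4 = 2, not 4 — violated.
5. e = 4 is outside [5, 10] — violated.
6. e × c = 4 × 4 = 16 — OK.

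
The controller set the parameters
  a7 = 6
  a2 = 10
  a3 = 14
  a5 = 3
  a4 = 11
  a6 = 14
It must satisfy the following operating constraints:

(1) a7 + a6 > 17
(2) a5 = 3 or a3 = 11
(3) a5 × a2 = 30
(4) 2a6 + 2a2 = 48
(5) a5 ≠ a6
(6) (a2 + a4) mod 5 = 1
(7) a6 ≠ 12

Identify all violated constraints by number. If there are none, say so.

All constraints are satisfied.

(1) a7 + a6 = 6 + 14 = 20; 20 > 17 — holds.
(2) a5 = 3 = 3 (first disjunct) — holds.
(3) a5 × a2 = 3 × 10 = 30 — holds.
(4) 2a6 + 2a2 = 2(14) + 2(10) = 48 — holds.
(5) a5 = 3, a6 = 14; distinct — holds.
(6) a2 + a4 = 21; 21 mod 5 = 1 — holds.
(7) a6 = 14, and 14 ≠ 12 — holds.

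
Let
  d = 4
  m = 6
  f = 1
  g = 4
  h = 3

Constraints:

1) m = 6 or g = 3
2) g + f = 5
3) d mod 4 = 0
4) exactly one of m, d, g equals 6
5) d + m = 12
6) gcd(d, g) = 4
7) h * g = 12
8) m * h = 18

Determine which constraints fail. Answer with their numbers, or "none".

Constraint 5 is violated.

1) m = 6 = 6 (first disjunct) — satisfied.
2) g + f = 4 + 1 = 5 — satisfied.
3) 4 mod 4 = 0 — satisfied.
4) m=6, d=4, g=4; 1 of them equals 6 — satisfied.
5) d + m = 4 + 6 = 10, not 12 — violated.
6) gcd(4, 4) = 4 — satisfied.
7) h * g = 3 * 4 = 12 — satisfied.
8) m * h = 6 * 3 = 18 — satisfied.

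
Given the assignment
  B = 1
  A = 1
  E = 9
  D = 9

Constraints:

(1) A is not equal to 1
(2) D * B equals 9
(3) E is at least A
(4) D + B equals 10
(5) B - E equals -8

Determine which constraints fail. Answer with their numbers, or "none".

(1) A = 1, but 1 is required to differ — violated.
(2) D * B = 9 * 1 = 9 — satisfied.
(3) E = 9, A = 1; 9 ≥ 1 — satisfied.
(4) D + B = 9 + 1 = 10 — satisfied.
(5) B - E = 1 - 9 = -8 — satisfied.

Constraint 1 is violated.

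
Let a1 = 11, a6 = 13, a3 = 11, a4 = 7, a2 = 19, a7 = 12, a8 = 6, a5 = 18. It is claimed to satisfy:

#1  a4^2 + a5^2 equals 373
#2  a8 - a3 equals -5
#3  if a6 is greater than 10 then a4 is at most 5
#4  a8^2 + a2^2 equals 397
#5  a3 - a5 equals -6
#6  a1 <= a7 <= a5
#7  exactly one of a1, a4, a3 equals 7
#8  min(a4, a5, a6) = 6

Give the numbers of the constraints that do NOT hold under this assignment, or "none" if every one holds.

#1 a4^2 + a5^2 = 7^2 + 18^2 = 49 + 324 = 373  ✓
#2 a8 - a3 = 6 - 11 = -5  ✓
#3 a6 = 13 > 10, so we need a4 ≤ 5; but a4 = 7 > 5  ✗
#4 a8^2 + a2^2 = 6^2 + 19^2 = 36 + 361 = 397  ✓
#5 a3 - a5 = 11 - 18 = -7, not -6  ✗
#6 values 11 <= 12 <= 18  ✓
#7 a1=11, a4=7, a3=11; 1 of them equals 7  ✓
#8 min(7, 18, 13) = 7, not 6  ✗

Constraints 3, 5, and 8 do not hold.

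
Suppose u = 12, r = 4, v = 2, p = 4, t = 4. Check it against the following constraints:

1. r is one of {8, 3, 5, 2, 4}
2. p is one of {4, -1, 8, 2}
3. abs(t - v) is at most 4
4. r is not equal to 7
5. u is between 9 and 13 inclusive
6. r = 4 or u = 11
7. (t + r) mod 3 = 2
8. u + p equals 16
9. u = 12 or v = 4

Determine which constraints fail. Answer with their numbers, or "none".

1. r = 4 is in {8, 3, 5, 2, 4} — OK.
2. p = 4 is in {4, -1, 8, 2} — OK.
3. abs(4 - 2) = 2; 2 ≤ 4 — OK.
4. r = 4, and 4 ≠ 7 — OK.
5. u = 12 lies in [9, 13] — OK.
6. r = 4 = 4 (first disjunct) — OK.
7. t + r = 8; 8 mod 3 = 2 — OK.
8. u + p = 12 + 4 = 16 — OK.
9. u = 12 = 12 (first disjunct) — OK.

The assignment satisfies every constraint.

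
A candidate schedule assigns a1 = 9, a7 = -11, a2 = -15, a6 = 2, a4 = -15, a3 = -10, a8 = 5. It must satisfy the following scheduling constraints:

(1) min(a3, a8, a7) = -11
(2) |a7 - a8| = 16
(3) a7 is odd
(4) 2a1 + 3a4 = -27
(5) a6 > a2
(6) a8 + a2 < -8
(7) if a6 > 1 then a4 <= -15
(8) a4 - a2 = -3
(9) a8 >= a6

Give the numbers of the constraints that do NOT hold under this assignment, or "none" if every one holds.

(1) min(-10, 5, -11) = -11 — satisfied.
(2) |-11 - 5| = 16 — satisfied.
(3) a7 = -11 is odd — satisfied.
(4) 2a1 + 3a4 = 2(9) + 3(-15) = -27 — satisfied.
(5) a6 = 2, a2 = -15; 2 > -15 — satisfied.
(6) a8 + a2 = 5 + (-15) = -10; -10 < -8 — satisfied.
(7) a6 = 2 > 1, so we need a4 ≤ -15; a4 = -15 ≤ -15 — satisfied.
(8) a4 - a2 = -15 - (-15) = 0, not -3 — violated.
(9) a8 = 5, a6 = 2; 5 ≥ 2 — satisfied.

The assignment fails constraint 8.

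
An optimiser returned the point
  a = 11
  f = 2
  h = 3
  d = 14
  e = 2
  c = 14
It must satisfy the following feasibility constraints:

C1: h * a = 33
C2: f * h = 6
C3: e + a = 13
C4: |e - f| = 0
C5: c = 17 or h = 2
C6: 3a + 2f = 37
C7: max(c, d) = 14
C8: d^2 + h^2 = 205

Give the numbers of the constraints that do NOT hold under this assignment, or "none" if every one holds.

No — constraint 5 is not satisfied.

C1: h * a = 3 * 11 = 33 — satisfied.
C2: f * h = 2 * 3 = 6 — satisfied.
C3: e + a = 2 + 11 = 13 — satisfied.
C4: |2 - 2| = 0 — satisfied.
C5: c = 14 ≠ 17 and h = 3 ≠ 2; both disjuncts false — violated.
C6: 3a + 2f = 3(11) + 2(2) = 37 — satisfied.
C7: max(14, 14) = 14 — satisfied.
C8: d^2 + h^2 = 14^2 + 3^2 = 196 + 9 = 205 — satisfied.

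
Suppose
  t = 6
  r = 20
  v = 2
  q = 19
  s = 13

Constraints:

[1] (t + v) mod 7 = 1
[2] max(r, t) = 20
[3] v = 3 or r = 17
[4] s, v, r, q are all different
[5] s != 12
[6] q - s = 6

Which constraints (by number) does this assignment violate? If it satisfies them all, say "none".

[1] t + v = 8; 8 mod 7 = 1  true
[2] max(20, 6) = 20  true
[3] v = 2 ≠ 3 and r = 20 ≠ 17; both disjuncts false  false
[4] values 13, 2, 20, 19 are pairwise distinct  true
[5] s = 13, and 13 ≠ 12  true
[6] q - s = 19 - 13 = 6  true

Constraint 3 does not hold.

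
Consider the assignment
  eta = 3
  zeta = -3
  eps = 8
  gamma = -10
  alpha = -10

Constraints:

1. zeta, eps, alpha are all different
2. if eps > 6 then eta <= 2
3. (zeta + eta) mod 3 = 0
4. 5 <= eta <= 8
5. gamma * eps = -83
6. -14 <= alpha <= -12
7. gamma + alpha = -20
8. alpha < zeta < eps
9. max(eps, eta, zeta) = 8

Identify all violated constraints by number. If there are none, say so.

The assignment fails constraints 2, 4, 5, 6.

1. values -3, 8, -10 are pairwise distinct — satisfied.
2. eps = 8 > 6, so we need eta ≤ 2; but eta = 3 > 2 — violated.
3. zeta + eta = 0; 0 mod 3 = 0 — satisfied.
4. eta = 3 is outside [5, 8] — violated.
5. gamma * eps = -10 * 8 = -80, not -83 — violated.
6. alpha = -10 is outside [-14, -12] — violated.
7. gamma + alpha = -10 + (-10) = -20 — satisfied.
8. values -10 < -3 < 8 — satisfied.
9. max(8, 3, -3) = 8 — satisfied.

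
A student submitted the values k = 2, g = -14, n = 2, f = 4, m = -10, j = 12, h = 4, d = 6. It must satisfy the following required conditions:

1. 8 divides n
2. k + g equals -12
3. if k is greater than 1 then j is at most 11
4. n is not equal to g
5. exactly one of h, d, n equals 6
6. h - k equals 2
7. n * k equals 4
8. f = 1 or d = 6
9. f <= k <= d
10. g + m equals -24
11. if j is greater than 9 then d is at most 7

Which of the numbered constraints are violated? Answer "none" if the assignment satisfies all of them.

Constraints 1, 3, and 9 do not hold.

1. 2 = 8*0 + 2, so 8 does not divide 2  false
2. k + g = 2 + (-14) = -12  true
3. k = 2 > 1, so we need j ≤ 11; but j = 12 > 11  false
4. n = 2, g = -14; distinct  true
5. h=4, d=6, n=2; 1 of them equals 6  true
6. h - k = 4 - 2 = 2  true
7. n * k = 2 * 2 = 4  true
8. f = 4 ≠ 1, but d = 6 = 6 (second disjunct)  true
9. values 4, 2, 6; f = 4 is not <= k = 2  false
10. g + m = -14 + (-10) = -24  true
11. j = 12 > 9, so we need d ≤ 7; d = 6 ≤ 7  true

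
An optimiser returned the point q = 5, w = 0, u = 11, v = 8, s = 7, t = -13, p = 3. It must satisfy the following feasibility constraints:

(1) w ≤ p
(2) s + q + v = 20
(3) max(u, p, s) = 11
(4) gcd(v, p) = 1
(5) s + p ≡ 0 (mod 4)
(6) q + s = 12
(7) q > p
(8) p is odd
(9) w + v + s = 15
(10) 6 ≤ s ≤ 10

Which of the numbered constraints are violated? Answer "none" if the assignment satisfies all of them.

(1) w = 0, p = 3; 0 ≤ 3 — satisfied.
(2) s + q + v = 7 + 5 + 8 = 20 — satisfied.
(3) max(11, 3, 7) = 11 — satisfied.
(4) gcd(8, 3) = 1 — satisfied.
(5) s + p = 10; 10 mod 4 = 2, not 0 — violated.
(6) q + s = 5 + 7 = 12 — satisfied.
(7) q = 5, p = 3; 5 > 3 — satisfied.
(8) p = 3 is odd — satisfied.
(9) w + v + s = 0 + 8 + 7 = 15 — satisfied.
(10) s = 7 lies in [6, 10] — satisfied.

Constraint 5 does not hold.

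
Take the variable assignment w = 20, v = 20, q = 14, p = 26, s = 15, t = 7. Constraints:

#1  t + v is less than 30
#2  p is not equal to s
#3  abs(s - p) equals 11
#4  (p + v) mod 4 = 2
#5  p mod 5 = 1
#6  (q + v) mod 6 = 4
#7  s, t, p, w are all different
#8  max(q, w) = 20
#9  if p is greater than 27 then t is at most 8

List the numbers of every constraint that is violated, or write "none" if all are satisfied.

Yes — all constraints hold.

#1 t + v = 7 + 20 = 27; 27 < 30  yes
#2 p = 26, s = 15; distinct  yes
#3 abs(15 - 26) = 11  yes
#4 p + v = 46; 46 mod 4 = 2  yes
#5 26 mod 5 = 1  yes
#6 q + v = 34; 34 mod 6 = 4  yes
#7 values 15, 7, 26, 20 are pairwise distinct  yes
#8 max(14, 20) = 20  yes
#9 p = 26, not > 27; antecedent false, conditional vacuously true  yes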